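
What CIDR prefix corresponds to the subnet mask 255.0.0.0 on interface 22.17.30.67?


Binary: 11111111.00000000.00000000.00000000
Count leading 1s
Prefix: /8


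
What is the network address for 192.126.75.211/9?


IP:   11000000.01111110.01001011.11010011
Mask: 11111111.10000000.00000000.00000000
AND operation:
Net:  11000000.00000000.00000000.00000000
Network: 192.0.0.0/9


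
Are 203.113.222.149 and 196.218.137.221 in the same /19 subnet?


Mask: 255.255.224.0
203.113.222.149 AND mask = 203.113.192.0
196.218.137.221 AND mask = 196.218.128.0
No, different subnets (203.113.192.0 vs 196.218.128.0)


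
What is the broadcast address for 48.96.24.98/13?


Network: 48.96.0.0/13
Host bits = 19
Set all host bits to 1:
Broadcast: 48.103.255.255


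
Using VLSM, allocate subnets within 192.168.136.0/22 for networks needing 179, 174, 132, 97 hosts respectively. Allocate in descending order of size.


179 hosts -> /24 (254 usable): 192.168.136.0/24
174 hosts -> /24 (254 usable): 192.168.137.0/24
132 hosts -> /24 (254 usable): 192.168.138.0/24
97 hosts -> /25 (126 usable): 192.168.139.0/25
Allocation: 192.168.136.0/24 (179 hosts, 254 usable); 192.168.137.0/24 (174 hosts, 254 usable); 192.168.138.0/24 (132 hosts, 254 usable); 192.168.139.0/25 (97 hosts, 126 usable)


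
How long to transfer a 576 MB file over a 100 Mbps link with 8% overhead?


Effective throughput = 100 * (1 - 8/100) = 92 Mbps
File size in Mb = 576 * 8 = 4608 Mb
Time = 4608 / 92
Time = 50.087 seconds


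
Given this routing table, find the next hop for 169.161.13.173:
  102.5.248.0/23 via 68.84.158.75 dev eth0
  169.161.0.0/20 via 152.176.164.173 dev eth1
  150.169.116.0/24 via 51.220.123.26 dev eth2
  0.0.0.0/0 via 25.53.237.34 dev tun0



Longest prefix match for 169.161.13.173:
  /23 102.5.248.0: no
  /20 169.161.0.0: MATCH
  /24 150.169.116.0: no
  /0 0.0.0.0: MATCH
Selected: next-hop 152.176.164.173 via eth1 (matched /20)


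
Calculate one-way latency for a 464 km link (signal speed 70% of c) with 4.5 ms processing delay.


Speed = 0.7 * 3e5 km/s = 210000 km/s
Propagation delay = 464 / 210000 = 0.0022 s = 2.2095 ms
Processing delay = 4.5 ms
Total one-way latency = 6.7095 ms


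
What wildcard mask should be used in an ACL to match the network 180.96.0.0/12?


Subnet mask: 255.240.0.0
Wildcard = 255.255.255.255 - subnet mask
255 - 255 = 0
255 - 240 = 15
255 - 0 = 255
255 - 0 = 255
Wildcard: 0.15.255.255


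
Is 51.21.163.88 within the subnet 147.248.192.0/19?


Subnet network: 147.248.192.0
Test IP AND mask: 51.21.160.0
No, 51.21.163.88 is not in 147.248.192.0/19


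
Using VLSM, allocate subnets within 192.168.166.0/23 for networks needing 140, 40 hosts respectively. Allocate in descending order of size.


140 hosts -> /24 (254 usable): 192.168.166.0/24
40 hosts -> /26 (62 usable): 192.168.167.0/26
Allocation: 192.168.166.0/24 (140 hosts, 254 usable); 192.168.167.0/26 (40 hosts, 62 usable)


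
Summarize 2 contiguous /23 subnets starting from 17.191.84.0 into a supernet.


Original prefix: /23
Number of subnets: 2 = 2^1
New prefix = 23 - 1 = 22
Supernet: 17.191.84.0/22


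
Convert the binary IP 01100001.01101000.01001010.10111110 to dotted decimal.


01100001 = 97
01101000 = 104
01001010 = 74
10111110 = 190
IP: 97.104.74.190


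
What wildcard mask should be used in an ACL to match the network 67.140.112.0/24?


Subnet mask: 255.255.255.0
Wildcard = 255.255.255.255 - subnet mask
255 - 255 = 0
255 - 255 = 0
255 - 255 = 0
255 - 0 = 255
Wildcard: 0.0.0.255


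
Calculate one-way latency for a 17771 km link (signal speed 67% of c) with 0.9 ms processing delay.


Speed = 0.67 * 3e5 km/s = 201000 km/s
Propagation delay = 17771 / 201000 = 0.0884 s = 88.4129 ms
Processing delay = 0.9 ms
Total one-way latency = 89.3129 ms


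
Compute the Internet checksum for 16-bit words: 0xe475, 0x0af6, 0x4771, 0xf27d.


Sum all words (with carry folding):
+ 0xe475 = 0xe475
+ 0x0af6 = 0xef6b
+ 0x4771 = 0x36dd
+ 0xf27d = 0x295b
One's complement: ~0x295b
Checksum = 0xd6a4


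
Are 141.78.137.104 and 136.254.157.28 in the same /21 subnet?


Mask: 255.255.248.0
141.78.137.104 AND mask = 141.78.136.0
136.254.157.28 AND mask = 136.254.152.0
No, different subnets (141.78.136.0 vs 136.254.152.0)


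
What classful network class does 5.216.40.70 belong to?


First octet: 5
Binary: 00000101
0xxxxxxx -> Class A (1-126)
Class A, default mask 255.0.0.0 (/8)


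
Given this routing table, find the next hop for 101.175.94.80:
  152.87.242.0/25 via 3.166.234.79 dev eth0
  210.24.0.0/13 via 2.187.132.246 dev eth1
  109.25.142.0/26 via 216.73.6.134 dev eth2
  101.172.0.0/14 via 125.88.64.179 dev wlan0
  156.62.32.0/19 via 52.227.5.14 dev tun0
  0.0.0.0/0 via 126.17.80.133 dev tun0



Longest prefix match for 101.175.94.80:
  /25 152.87.242.0: no
  /13 210.24.0.0: no
  /26 109.25.142.0: no
  /14 101.172.0.0: MATCH
  /19 156.62.32.0: no
  /0 0.0.0.0: MATCH
Selected: next-hop 125.88.64.179 via wlan0 (matched /14)


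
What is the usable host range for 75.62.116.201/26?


Network: 75.62.116.192
Broadcast: 75.62.116.255
First usable = network + 1
Last usable = broadcast - 1
Range: 75.62.116.193 to 75.62.116.254


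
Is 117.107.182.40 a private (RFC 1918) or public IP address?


RFC 1918 private ranges:
  10.0.0.0/8 (10.0.0.0 - 10.255.255.255)
  172.16.0.0/12 (172.16.0.0 - 172.31.255.255)
  192.168.0.0/16 (192.168.0.0 - 192.168.255.255)
Public (not in any RFC 1918 range)


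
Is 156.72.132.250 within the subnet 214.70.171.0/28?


Subnet network: 214.70.171.0
Test IP AND mask: 156.72.132.240
No, 156.72.132.250 is not in 214.70.171.0/28


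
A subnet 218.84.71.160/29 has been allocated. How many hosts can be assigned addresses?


Host bits = 32 - 29 = 3
Total addresses = 2^3 = 8
Usable = total - 2 (network and broadcast)
Usable hosts: 6


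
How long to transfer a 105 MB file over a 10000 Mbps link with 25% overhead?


Effective throughput = 10000 * (1 - 25/100) = 7500 Mbps
File size in Mb = 105 * 8 = 840 Mb
Time = 840 / 7500
Time = 0.112 seconds


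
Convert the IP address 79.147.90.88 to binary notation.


79 = 01001111
147 = 10010011
90 = 01011010
88 = 01011000
Binary: 01001111.10010011.01011010.01011000


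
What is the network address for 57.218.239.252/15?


IP:   00111001.11011010.11101111.11111100
Mask: 11111111.11111110.00000000.00000000
AND operation:
Net:  00111001.11011010.00000000.00000000
Network: 57.218.0.0/15


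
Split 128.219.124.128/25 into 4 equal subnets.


New prefix = 25 + 2 = 27
Each subnet has 32 addresses
  128.219.124.128/27
  128.219.124.160/27
  128.219.124.192/27
  128.219.124.224/27
Subnets: 128.219.124.128/27, 128.219.124.160/27, 128.219.124.192/27, 128.219.124.224/27


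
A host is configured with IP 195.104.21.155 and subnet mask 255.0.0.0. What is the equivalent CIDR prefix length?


Binary: 11111111.00000000.00000000.00000000
Count leading 1s
Prefix: /8


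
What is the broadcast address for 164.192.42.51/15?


Network: 164.192.0.0/15
Host bits = 17
Set all host bits to 1:
Broadcast: 164.193.255.255


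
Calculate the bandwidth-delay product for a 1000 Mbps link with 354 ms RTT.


BDP = bandwidth * RTT
= 1000 Mbps * 354 ms
= 1000 * 1e6 * 354 / 1000 bits
= 354000000 bits
= 44250000 bytes
= 43212.8906 KB
BDP = 354000000 bits (44250000 bytes)


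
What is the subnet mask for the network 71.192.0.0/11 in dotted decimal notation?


/11 means 11 network bits, 21 host bits
Binary: 11111111111000000000000000000000
Mask: 255.224.0.0


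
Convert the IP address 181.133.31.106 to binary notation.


181 = 10110101
133 = 10000101
31 = 00011111
106 = 01101010
Binary: 10110101.10000101.00011111.01101010


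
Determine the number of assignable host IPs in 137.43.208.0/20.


Host bits = 32 - 20 = 12
Total addresses = 2^12 = 4096
Usable = total - 2 (network and broadcast)
Usable hosts: 4094


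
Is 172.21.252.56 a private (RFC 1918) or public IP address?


RFC 1918 private ranges:
  10.0.0.0/8 (10.0.0.0 - 10.255.255.255)
  172.16.0.0/12 (172.16.0.0 - 172.31.255.255)
  192.168.0.0/16 (192.168.0.0 - 192.168.255.255)
Private (in 172.16.0.0/12)


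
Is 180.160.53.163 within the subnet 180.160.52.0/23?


Subnet network: 180.160.52.0
Test IP AND mask: 180.160.52.0
Yes, 180.160.53.163 is in 180.160.52.0/23


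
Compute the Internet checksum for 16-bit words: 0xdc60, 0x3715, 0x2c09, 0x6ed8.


Sum all words (with carry folding):
+ 0xdc60 = 0xdc60
+ 0x3715 = 0x1376
+ 0x2c09 = 0x3f7f
+ 0x6ed8 = 0xae57
One's complement: ~0xae57
Checksum = 0x51a8


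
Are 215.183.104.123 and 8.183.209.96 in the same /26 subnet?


Mask: 255.255.255.192
215.183.104.123 AND mask = 215.183.104.64
8.183.209.96 AND mask = 8.183.209.64
No, different subnets (215.183.104.64 vs 8.183.209.64)


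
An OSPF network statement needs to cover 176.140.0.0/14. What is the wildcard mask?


Subnet mask: 255.252.0.0
Wildcard = 255.255.255.255 - subnet mask
255 - 255 = 0
255 - 252 = 3
255 - 0 = 255
255 - 0 = 255
Wildcard: 0.3.255.255


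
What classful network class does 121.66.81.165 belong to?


First octet: 121
Binary: 01111001
0xxxxxxx -> Class A (1-126)
Class A, default mask 255.0.0.0 (/8)


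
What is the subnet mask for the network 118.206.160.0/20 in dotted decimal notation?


/20 means 20 network bits, 12 host bits
Binary: 11111111111111111111000000000000
Mask: 255.255.240.0


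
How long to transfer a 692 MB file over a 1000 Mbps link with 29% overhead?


Effective throughput = 1000 * (1 - 29/100) = 710 Mbps
File size in Mb = 692 * 8 = 5536 Mb
Time = 5536 / 710
Time = 7.7972 seconds


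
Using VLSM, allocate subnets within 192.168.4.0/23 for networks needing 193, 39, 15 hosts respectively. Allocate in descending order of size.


193 hosts -> /24 (254 usable): 192.168.4.0/24
39 hosts -> /26 (62 usable): 192.168.5.0/26
15 hosts -> /27 (30 usable): 192.168.5.64/27
Allocation: 192.168.4.0/24 (193 hosts, 254 usable); 192.168.5.0/26 (39 hosts, 62 usable); 192.168.5.64/27 (15 hosts, 30 usable)


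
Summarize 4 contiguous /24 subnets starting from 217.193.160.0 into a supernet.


Original prefix: /24
Number of subnets: 4 = 2^2
New prefix = 24 - 2 = 22
Supernet: 217.193.160.0/22


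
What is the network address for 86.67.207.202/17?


IP:   01010110.01000011.11001111.11001010
Mask: 11111111.11111111.10000000.00000000
AND operation:
Net:  01010110.01000011.10000000.00000000
Network: 86.67.128.0/17


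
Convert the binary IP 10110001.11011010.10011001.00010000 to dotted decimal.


10110001 = 177
11011010 = 218
10011001 = 153
00010000 = 16
IP: 177.218.153.16


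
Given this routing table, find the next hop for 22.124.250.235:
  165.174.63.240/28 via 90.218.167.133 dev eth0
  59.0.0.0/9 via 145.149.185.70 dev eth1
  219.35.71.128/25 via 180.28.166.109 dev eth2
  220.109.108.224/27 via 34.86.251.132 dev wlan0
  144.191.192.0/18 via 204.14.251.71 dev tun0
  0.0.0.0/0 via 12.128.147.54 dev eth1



Longest prefix match for 22.124.250.235:
  /28 165.174.63.240: no
  /9 59.0.0.0: no
  /25 219.35.71.128: no
  /27 220.109.108.224: no
  /18 144.191.192.0: no
  /0 0.0.0.0: MATCH
Selected: next-hop 12.128.147.54 via eth1 (matched /0)


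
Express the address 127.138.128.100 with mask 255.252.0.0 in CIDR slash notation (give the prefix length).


Binary: 11111111.11111100.00000000.00000000
Count leading 1s
Prefix: /14


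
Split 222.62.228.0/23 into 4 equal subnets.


New prefix = 23 + 2 = 25
Each subnet has 128 addresses
  222.62.228.0/25
  222.62.228.128/25
  222.62.229.0/25
  222.62.229.128/25
Subnets: 222.62.228.0/25, 222.62.228.128/25, 222.62.229.0/25, 222.62.229.128/25


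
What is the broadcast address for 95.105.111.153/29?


Network: 95.105.111.152/29
Host bits = 3
Set all host bits to 1:
Broadcast: 95.105.111.159


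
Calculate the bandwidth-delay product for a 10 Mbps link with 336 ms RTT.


BDP = bandwidth * RTT
= 10 Mbps * 336 ms
= 10 * 1e6 * 336 / 1000 bits
= 3360000 bits
= 420000 bytes
= 410.1562 KB
BDP = 3360000 bits (420000 bytes)


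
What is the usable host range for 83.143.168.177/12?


Network: 83.128.0.0
Broadcast: 83.143.255.255
First usable = network + 1
Last usable = broadcast - 1
Range: 83.128.0.1 to 83.143.255.254


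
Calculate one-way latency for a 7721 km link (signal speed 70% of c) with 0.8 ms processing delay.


Speed = 0.7 * 3e5 km/s = 210000 km/s
Propagation delay = 7721 / 210000 = 0.0368 s = 36.7667 ms
Processing delay = 0.8 ms
Total one-way latency = 37.5667 ms


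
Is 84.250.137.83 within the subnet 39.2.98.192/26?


Subnet network: 39.2.98.192
Test IP AND mask: 84.250.137.64
No, 84.250.137.83 is not in 39.2.98.192/26


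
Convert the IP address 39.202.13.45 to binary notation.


39 = 00100111
202 = 11001010
13 = 00001101
45 = 00101101
Binary: 00100111.11001010.00001101.00101101


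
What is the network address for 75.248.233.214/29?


IP:   01001011.11111000.11101001.11010110
Mask: 11111111.11111111.11111111.11111000
AND operation:
Net:  01001011.11111000.11101001.11010000
Network: 75.248.233.208/29


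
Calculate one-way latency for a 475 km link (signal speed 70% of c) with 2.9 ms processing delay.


Speed = 0.7 * 3e5 km/s = 210000 km/s
Propagation delay = 475 / 210000 = 0.0023 s = 2.2619 ms
Processing delay = 2.9 ms
Total one-way latency = 5.1619 ms


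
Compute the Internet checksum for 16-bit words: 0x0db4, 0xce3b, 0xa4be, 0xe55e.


Sum all words (with carry folding):
+ 0x0db4 = 0x0db4
+ 0xce3b = 0xdbef
+ 0xa4be = 0x80ae
+ 0xe55e = 0x660d
One's complement: ~0x660d
Checksum = 0x99f2


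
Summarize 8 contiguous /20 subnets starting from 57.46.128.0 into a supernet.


Original prefix: /20
Number of subnets: 8 = 2^3
New prefix = 20 - 3 = 17
Supernet: 57.46.128.0/17


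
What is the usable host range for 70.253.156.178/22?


Network: 70.253.156.0
Broadcast: 70.253.159.255
First usable = network + 1
Last usable = broadcast - 1
Range: 70.253.156.1 to 70.253.159.254


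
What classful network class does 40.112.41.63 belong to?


First octet: 40
Binary: 00101000
0xxxxxxx -> Class A (1-126)
Class A, default mask 255.0.0.0 (/8)


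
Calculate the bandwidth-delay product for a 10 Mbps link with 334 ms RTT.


BDP = bandwidth * RTT
= 10 Mbps * 334 ms
= 10 * 1e6 * 334 / 1000 bits
= 3340000 bits
= 417500 bytes
= 407.7148 KB
BDP = 3340000 bits (417500 bytes)


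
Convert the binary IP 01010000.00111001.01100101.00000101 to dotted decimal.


01010000 = 80
00111001 = 57
01100101 = 101
00000101 = 5
IP: 80.57.101.5


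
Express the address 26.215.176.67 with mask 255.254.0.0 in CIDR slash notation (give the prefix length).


Binary: 11111111.11111110.00000000.00000000
Count leading 1s
Prefix: /15


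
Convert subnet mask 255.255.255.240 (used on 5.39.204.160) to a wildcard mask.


Subnet mask: 255.255.255.240
Wildcard = 255.255.255.255 - subnet mask
255 - 255 = 0
255 - 255 = 0
255 - 255 = 0
255 - 240 = 15
Wildcard: 0.0.0.15


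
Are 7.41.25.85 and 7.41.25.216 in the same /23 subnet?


Mask: 255.255.254.0
7.41.25.85 AND mask = 7.41.24.0
7.41.25.216 AND mask = 7.41.24.0
Yes, same subnet (7.41.24.0)


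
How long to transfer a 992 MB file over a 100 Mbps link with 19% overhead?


Effective throughput = 100 * (1 - 19/100) = 81 Mbps
File size in Mb = 992 * 8 = 7936 Mb
Time = 7936 / 81
Time = 97.9753 seconds


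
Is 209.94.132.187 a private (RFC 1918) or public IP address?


RFC 1918 private ranges:
  10.0.0.0/8 (10.0.0.0 - 10.255.255.255)
  172.16.0.0/12 (172.16.0.0 - 172.31.255.255)
  192.168.0.0/16 (192.168.0.0 - 192.168.255.255)
Public (not in any RFC 1918 range)


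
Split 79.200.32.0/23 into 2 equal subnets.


New prefix = 23 + 1 = 24
Each subnet has 256 addresses
  79.200.32.0/24
  79.200.33.0/24
Subnets: 79.200.32.0/24, 79.200.33.0/24


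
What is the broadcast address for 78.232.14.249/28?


Network: 78.232.14.240/28
Host bits = 4
Set all host bits to 1:
Broadcast: 78.232.14.255


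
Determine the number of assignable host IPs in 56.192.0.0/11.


Host bits = 32 - 11 = 21
Total addresses = 2^21 = 2097152
Usable = total - 2 (network and broadcast)
Usable hosts: 2097150


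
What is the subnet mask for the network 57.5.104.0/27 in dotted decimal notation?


/27 means 27 network bits, 5 host bits
Binary: 11111111111111111111111111100000
Mask: 255.255.255.224


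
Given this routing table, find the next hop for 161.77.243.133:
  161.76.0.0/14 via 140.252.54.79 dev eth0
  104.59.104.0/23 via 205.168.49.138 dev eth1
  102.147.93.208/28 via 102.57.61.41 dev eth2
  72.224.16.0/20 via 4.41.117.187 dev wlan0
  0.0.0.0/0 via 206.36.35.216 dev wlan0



Longest prefix match for 161.77.243.133:
  /14 161.76.0.0: MATCH
  /23 104.59.104.0: no
  /28 102.147.93.208: no
  /20 72.224.16.0: no
  /0 0.0.0.0: MATCH
Selected: next-hop 140.252.54.79 via eth0 (matched /14)


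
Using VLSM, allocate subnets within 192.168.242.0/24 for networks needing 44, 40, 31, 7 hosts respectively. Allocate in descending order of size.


44 hosts -> /26 (62 usable): 192.168.242.0/26
40 hosts -> /26 (62 usable): 192.168.242.64/26
31 hosts -> /26 (62 usable): 192.168.242.128/26
7 hosts -> /28 (14 usable): 192.168.242.192/28
Allocation: 192.168.242.0/26 (44 hosts, 62 usable); 192.168.242.64/26 (40 hosts, 62 usable); 192.168.242.128/26 (31 hosts, 62 usable); 192.168.242.192/28 (7 hosts, 14 usable)


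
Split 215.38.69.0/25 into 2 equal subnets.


New prefix = 25 + 1 = 26
Each subnet has 64 addresses
  215.38.69.0/26
  215.38.69.64/26
Subnets: 215.38.69.0/26, 215.38.69.64/26


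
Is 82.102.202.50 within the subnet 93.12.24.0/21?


Subnet network: 93.12.24.0
Test IP AND mask: 82.102.200.0
No, 82.102.202.50 is not in 93.12.24.0/21


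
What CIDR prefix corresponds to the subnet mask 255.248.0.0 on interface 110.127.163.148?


Binary: 11111111.11111000.00000000.00000000
Count leading 1s
Prefix: /13


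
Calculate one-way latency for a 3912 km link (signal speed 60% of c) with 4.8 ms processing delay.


Speed = 0.6 * 3e5 km/s = 180000 km/s
Propagation delay = 3912 / 180000 = 0.0217 s = 21.7333 ms
Processing delay = 4.8 ms
Total one-way latency = 26.5333 ms


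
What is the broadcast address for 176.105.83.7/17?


Network: 176.105.0.0/17
Host bits = 15
Set all host bits to 1:
Broadcast: 176.105.127.255


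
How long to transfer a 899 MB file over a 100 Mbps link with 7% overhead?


Effective throughput = 100 * (1 - 7/100) = 93 Mbps
File size in Mb = 899 * 8 = 7192 Mb
Time = 7192 / 93
Time = 77.3333 seconds


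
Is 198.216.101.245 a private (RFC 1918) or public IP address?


RFC 1918 private ranges:
  10.0.0.0/8 (10.0.0.0 - 10.255.255.255)
  172.16.0.0/12 (172.16.0.0 - 172.31.255.255)
  192.168.0.0/16 (192.168.0.0 - 192.168.255.255)
Public (not in any RFC 1918 range)


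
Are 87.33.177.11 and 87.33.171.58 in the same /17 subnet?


Mask: 255.255.128.0
87.33.177.11 AND mask = 87.33.128.0
87.33.171.58 AND mask = 87.33.128.0
Yes, same subnet (87.33.128.0)


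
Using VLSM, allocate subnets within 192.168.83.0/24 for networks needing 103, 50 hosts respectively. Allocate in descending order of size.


103 hosts -> /25 (126 usable): 192.168.83.0/25
50 hosts -> /26 (62 usable): 192.168.83.128/26
Allocation: 192.168.83.0/25 (103 hosts, 126 usable); 192.168.83.128/26 (50 hosts, 62 usable)


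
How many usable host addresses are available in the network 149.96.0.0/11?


Host bits = 32 - 11 = 21
Total addresses = 2^21 = 2097152
Usable = total - 2 (network and broadcast)
Usable hosts: 2097150


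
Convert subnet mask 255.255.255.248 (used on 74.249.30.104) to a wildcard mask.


Subnet mask: 255.255.255.248
Wildcard = 255.255.255.255 - subnet mask
255 - 255 = 0
255 - 255 = 0
255 - 255 = 0
255 - 248 = 7
Wildcard: 0.0.0.7


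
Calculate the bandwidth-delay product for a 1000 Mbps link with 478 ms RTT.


BDP = bandwidth * RTT
= 1000 Mbps * 478 ms
= 1000 * 1e6 * 478 / 1000 bits
= 478000000 bits
= 59750000 bytes
= 58349.6094 KB
BDP = 478000000 bits (59750000 bytes)


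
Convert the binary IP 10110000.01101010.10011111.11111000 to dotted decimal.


10110000 = 176
01101010 = 106
10011111 = 159
11111000 = 248
IP: 176.106.159.248


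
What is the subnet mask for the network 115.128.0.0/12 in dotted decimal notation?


/12 means 12 network bits, 20 host bits
Binary: 11111111111100000000000000000000
Mask: 255.240.0.0


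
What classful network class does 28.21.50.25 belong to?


First octet: 28
Binary: 00011100
0xxxxxxx -> Class A (1-126)
Class A, default mask 255.0.0.0 (/8)


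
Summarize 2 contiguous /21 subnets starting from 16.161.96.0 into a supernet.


Original prefix: /21
Number of subnets: 2 = 2^1
New prefix = 21 - 1 = 20
Supernet: 16.161.96.0/20


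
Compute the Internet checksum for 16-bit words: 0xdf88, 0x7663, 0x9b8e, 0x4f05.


Sum all words (with carry folding):
+ 0xdf88 = 0xdf88
+ 0x7663 = 0x55ec
+ 0x9b8e = 0xf17a
+ 0x4f05 = 0x4080
One's complement: ~0x4080
Checksum = 0xbf7f


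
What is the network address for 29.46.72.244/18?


IP:   00011101.00101110.01001000.11110100
Mask: 11111111.11111111.11000000.00000000
AND operation:
Net:  00011101.00101110.01000000.00000000
Network: 29.46.64.0/18


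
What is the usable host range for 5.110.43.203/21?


Network: 5.110.40.0
Broadcast: 5.110.47.255
First usable = network + 1
Last usable = broadcast - 1
Range: 5.110.40.1 to 5.110.47.254


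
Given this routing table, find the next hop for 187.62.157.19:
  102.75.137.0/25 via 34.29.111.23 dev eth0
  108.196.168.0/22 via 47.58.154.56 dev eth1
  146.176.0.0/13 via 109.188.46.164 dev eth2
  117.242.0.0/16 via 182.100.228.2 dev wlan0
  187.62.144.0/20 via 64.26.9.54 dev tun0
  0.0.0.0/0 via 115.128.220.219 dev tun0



Longest prefix match for 187.62.157.19:
  /25 102.75.137.0: no
  /22 108.196.168.0: no
  /13 146.176.0.0: no
  /16 117.242.0.0: no
  /20 187.62.144.0: MATCH
  /0 0.0.0.0: MATCH
Selected: next-hop 64.26.9.54 via tun0 (matched /20)


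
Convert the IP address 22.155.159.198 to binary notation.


22 = 00010110
155 = 10011011
159 = 10011111
198 = 11000110
Binary: 00010110.10011011.10011111.11000110


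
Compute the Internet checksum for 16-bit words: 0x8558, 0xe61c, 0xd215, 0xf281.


Sum all words (with carry folding):
+ 0x8558 = 0x8558
+ 0xe61c = 0x6b75
+ 0xd215 = 0x3d8b
+ 0xf281 = 0x300d
One's complement: ~0x300d
Checksum = 0xcff2


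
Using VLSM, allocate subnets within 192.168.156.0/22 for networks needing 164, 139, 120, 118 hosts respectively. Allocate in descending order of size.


164 hosts -> /24 (254 usable): 192.168.156.0/24
139 hosts -> /24 (254 usable): 192.168.157.0/24
120 hosts -> /25 (126 usable): 192.168.158.0/25
118 hosts -> /25 (126 usable): 192.168.158.128/25
Allocation: 192.168.156.0/24 (164 hosts, 254 usable); 192.168.157.0/24 (139 hosts, 254 usable); 192.168.158.0/25 (120 hosts, 126 usable); 192.168.158.128/25 (118 hosts, 126 usable)


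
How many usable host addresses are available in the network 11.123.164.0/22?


Host bits = 32 - 22 = 10
Total addresses = 2^10 = 1024
Usable = total - 2 (network and broadcast)
Usable hosts: 1022


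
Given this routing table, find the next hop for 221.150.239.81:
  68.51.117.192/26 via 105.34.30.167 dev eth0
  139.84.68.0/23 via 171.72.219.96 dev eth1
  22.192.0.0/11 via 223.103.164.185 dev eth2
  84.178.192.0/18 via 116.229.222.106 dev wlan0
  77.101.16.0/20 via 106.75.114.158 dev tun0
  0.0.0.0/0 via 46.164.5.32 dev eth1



Longest prefix match for 221.150.239.81:
  /26 68.51.117.192: no
  /23 139.84.68.0: no
  /11 22.192.0.0: no
  /18 84.178.192.0: no
  /20 77.101.16.0: no
  /0 0.0.0.0: MATCH
Selected: next-hop 46.164.5.32 via eth1 (matched /0)


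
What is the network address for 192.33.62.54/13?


IP:   11000000.00100001.00111110.00110110
Mask: 11111111.11111000.00000000.00000000
AND operation:
Net:  11000000.00100000.00000000.00000000
Network: 192.32.0.0/13


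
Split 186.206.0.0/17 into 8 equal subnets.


New prefix = 17 + 3 = 20
Each subnet has 4096 addresses
  186.206.0.0/20
  186.206.16.0/20
  186.206.32.0/20
  186.206.48.0/20
  186.206.64.0/20
  186.206.80.0/20
  186.206.96.0/20
  186.206.112.0/20
Subnets: 186.206.0.0/20, 186.206.16.0/20, 186.206.32.0/20, 186.206.48.0/20, 186.206.64.0/20, 186.206.80.0/20, 186.206.96.0/20, 186.206.112.0/20


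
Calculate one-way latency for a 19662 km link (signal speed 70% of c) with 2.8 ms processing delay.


Speed = 0.7 * 3e5 km/s = 210000 km/s
Propagation delay = 19662 / 210000 = 0.0936 s = 93.6286 ms
Processing delay = 2.8 ms
Total one-way latency = 96.4286 ms


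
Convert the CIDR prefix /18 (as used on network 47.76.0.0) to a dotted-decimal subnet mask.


/18 means 18 network bits, 14 host bits
Binary: 11111111111111111100000000000000
Mask: 255.255.192.0


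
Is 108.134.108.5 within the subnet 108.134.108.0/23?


Subnet network: 108.134.108.0
Test IP AND mask: 108.134.108.0
Yes, 108.134.108.5 is in 108.134.108.0/23


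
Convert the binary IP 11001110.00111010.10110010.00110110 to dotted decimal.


11001110 = 206
00111010 = 58
10110010 = 178
00110110 = 54
IP: 206.58.178.54


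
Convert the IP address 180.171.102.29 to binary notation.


180 = 10110100
171 = 10101011
102 = 01100110
29 = 00011101
Binary: 10110100.10101011.01100110.00011101


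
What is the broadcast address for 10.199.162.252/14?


Network: 10.196.0.0/14
Host bits = 18
Set all host bits to 1:
Broadcast: 10.199.255.255


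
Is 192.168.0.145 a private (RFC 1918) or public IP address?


RFC 1918 private ranges:
  10.0.0.0/8 (10.0.0.0 - 10.255.255.255)
  172.16.0.0/12 (172.16.0.0 - 172.31.255.255)
  192.168.0.0/16 (192.168.0.0 - 192.168.255.255)
Private (in 192.168.0.0/16)


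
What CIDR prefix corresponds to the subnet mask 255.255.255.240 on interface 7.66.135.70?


Binary: 11111111.11111111.11111111.11110000
Count leading 1s
Prefix: /28


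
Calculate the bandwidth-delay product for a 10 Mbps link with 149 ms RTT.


BDP = bandwidth * RTT
= 10 Mbps * 149 ms
= 10 * 1e6 * 149 / 1000 bits
= 1490000 bits
= 186250 bytes
= 181.8848 KB
BDP = 1490000 bits (186250 bytes)


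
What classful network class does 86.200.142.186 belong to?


First octet: 86
Binary: 01010110
0xxxxxxx -> Class A (1-126)
Class A, default mask 255.0.0.0 (/8)


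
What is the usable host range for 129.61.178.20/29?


Network: 129.61.178.16
Broadcast: 129.61.178.23
First usable = network + 1
Last usable = broadcast - 1
Range: 129.61.178.17 to 129.61.178.22


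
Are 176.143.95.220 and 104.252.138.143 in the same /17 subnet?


Mask: 255.255.128.0
176.143.95.220 AND mask = 176.143.0.0
104.252.138.143 AND mask = 104.252.128.0
No, different subnets (176.143.0.0 vs 104.252.128.0)


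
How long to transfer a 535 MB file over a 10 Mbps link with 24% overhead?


Effective throughput = 10 * (1 - 24/100) = 7.6 Mbps
File size in Mb = 535 * 8 = 4280 Mb
Time = 4280 / 7.6
Time = 563.1579 seconds


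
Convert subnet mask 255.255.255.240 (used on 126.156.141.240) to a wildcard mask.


Subnet mask: 255.255.255.240
Wildcard = 255.255.255.255 - subnet mask
255 - 255 = 0
255 - 255 = 0
255 - 255 = 0
255 - 240 = 15
Wildcard: 0.0.0.15


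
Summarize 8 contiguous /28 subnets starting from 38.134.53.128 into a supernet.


Original prefix: /28
Number of subnets: 8 = 2^3
New prefix = 28 - 3 = 25
Supernet: 38.134.53.128/25


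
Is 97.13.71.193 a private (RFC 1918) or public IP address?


RFC 1918 private ranges:
  10.0.0.0/8 (10.0.0.0 - 10.255.255.255)
  172.16.0.0/12 (172.16.0.0 - 172.31.255.255)
  192.168.0.0/16 (192.168.0.0 - 192.168.255.255)
Public (not in any RFC 1918 range)


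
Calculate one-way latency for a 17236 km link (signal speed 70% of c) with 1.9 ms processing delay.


Speed = 0.7 * 3e5 km/s = 210000 km/s
Propagation delay = 17236 / 210000 = 0.0821 s = 82.0762 ms
Processing delay = 1.9 ms
Total one-way latency = 83.9762 ms


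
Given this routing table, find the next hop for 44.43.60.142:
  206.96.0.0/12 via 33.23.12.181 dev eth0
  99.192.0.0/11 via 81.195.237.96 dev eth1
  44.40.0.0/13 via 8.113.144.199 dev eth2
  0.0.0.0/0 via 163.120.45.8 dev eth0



Longest prefix match for 44.43.60.142:
  /12 206.96.0.0: no
  /11 99.192.0.0: no
  /13 44.40.0.0: MATCH
  /0 0.0.0.0: MATCH
Selected: next-hop 8.113.144.199 via eth2 (matched /13)


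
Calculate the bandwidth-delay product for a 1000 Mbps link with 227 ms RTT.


BDP = bandwidth * RTT
= 1000 Mbps * 227 ms
= 1000 * 1e6 * 227 / 1000 bits
= 227000000 bits
= 28375000 bytes
= 27709.9609 KB
BDP = 227000000 bits (28375000 bytes)


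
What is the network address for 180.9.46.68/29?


IP:   10110100.00001001.00101110.01000100
Mask: 11111111.11111111.11111111.11111000
AND operation:
Net:  10110100.00001001.00101110.01000000
Network: 180.9.46.64/29


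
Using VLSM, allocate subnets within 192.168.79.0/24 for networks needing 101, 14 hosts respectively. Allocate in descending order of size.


101 hosts -> /25 (126 usable): 192.168.79.0/25
14 hosts -> /28 (14 usable): 192.168.79.128/28
Allocation: 192.168.79.0/25 (101 hosts, 126 usable); 192.168.79.128/28 (14 hosts, 14 usable)


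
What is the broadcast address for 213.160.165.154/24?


Network: 213.160.165.0/24
Host bits = 8
Set all host bits to 1:
Broadcast: 213.160.165.255


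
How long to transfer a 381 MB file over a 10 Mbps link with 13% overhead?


Effective throughput = 10 * (1 - 13/100) = 8.7 Mbps
File size in Mb = 381 * 8 = 3048 Mb
Time = 3048 / 8.7
Time = 350.3448 seconds


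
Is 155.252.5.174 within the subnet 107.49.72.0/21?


Subnet network: 107.49.72.0
Test IP AND mask: 155.252.0.0
No, 155.252.5.174 is not in 107.49.72.0/21


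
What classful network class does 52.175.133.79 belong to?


First octet: 52
Binary: 00110100
0xxxxxxx -> Class A (1-126)
Class A, default mask 255.0.0.0 (/8)


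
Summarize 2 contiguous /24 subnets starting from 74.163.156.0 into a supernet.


Original prefix: /24
Number of subnets: 2 = 2^1
New prefix = 24 - 1 = 23
Supernet: 74.163.156.0/23


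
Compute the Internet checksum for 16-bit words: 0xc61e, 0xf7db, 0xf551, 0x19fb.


Sum all words (with carry folding):
+ 0xc61e = 0xc61e
+ 0xf7db = 0xbdfa
+ 0xf551 = 0xb34c
+ 0x19fb = 0xcd47
One's complement: ~0xcd47
Checksum = 0x32b8


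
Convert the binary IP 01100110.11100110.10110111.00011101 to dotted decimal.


01100110 = 102
11100110 = 230
10110111 = 183
00011101 = 29
IP: 102.230.183.29


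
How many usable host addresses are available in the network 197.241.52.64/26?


Host bits = 32 - 26 = 6
Total addresses = 2^6 = 64
Usable = total - 2 (network and broadcast)
Usable hosts: 62


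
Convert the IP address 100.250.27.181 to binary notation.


100 = 01100100
250 = 11111010
27 = 00011011
181 = 10110101
Binary: 01100100.11111010.00011011.10110101


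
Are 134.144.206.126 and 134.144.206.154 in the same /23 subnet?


Mask: 255.255.254.0
134.144.206.126 AND mask = 134.144.206.0
134.144.206.154 AND mask = 134.144.206.0
Yes, same subnet (134.144.206.0)


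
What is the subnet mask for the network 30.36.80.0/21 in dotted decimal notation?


/21 means 21 network bits, 11 host bits
Binary: 11111111111111111111100000000000
Mask: 255.255.248.0


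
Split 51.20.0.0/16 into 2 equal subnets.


New prefix = 16 + 1 = 17
Each subnet has 32768 addresses
  51.20.0.0/17
  51.20.128.0/17
Subnets: 51.20.0.0/17, 51.20.128.0/17


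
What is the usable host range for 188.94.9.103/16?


Network: 188.94.0.0
Broadcast: 188.94.255.255
First usable = network + 1
Last usable = broadcast - 1
Range: 188.94.0.1 to 188.94.255.254


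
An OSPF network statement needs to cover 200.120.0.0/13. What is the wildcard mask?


Subnet mask: 255.248.0.0
Wildcard = 255.255.255.255 - subnet mask
255 - 255 = 0
255 - 248 = 7
255 - 0 = 255
255 - 0 = 255
Wildcard: 0.7.255.255


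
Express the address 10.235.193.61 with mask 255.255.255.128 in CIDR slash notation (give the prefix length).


Binary: 11111111.11111111.11111111.10000000
Count leading 1s
Prefix: /25


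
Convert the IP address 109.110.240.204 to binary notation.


109 = 01101101
110 = 01101110
240 = 11110000
204 = 11001100
Binary: 01101101.01101110.11110000.11001100


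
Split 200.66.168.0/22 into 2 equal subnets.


New prefix = 22 + 1 = 23
Each subnet has 512 addresses
  200.66.168.0/23
  200.66.170.0/23
Subnets: 200.66.168.0/23, 200.66.170.0/23


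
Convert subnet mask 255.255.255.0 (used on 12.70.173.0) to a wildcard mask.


Subnet mask: 255.255.255.0
Wildcard = 255.255.255.255 - subnet mask
255 - 255 = 0
255 - 255 = 0
255 - 255 = 0
255 - 0 = 255
Wildcard: 0.0.0.255


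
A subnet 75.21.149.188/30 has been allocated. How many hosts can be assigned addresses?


Host bits = 32 - 30 = 2
Total addresses = 2^2 = 4
Usable = total - 2 (network and broadcast)
Usable hosts: 2


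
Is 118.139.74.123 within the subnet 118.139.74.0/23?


Subnet network: 118.139.74.0
Test IP AND mask: 118.139.74.0
Yes, 118.139.74.123 is in 118.139.74.0/23


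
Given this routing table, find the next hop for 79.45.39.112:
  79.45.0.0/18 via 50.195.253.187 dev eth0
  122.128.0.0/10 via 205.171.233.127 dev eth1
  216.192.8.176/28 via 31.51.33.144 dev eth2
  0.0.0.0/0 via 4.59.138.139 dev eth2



Longest prefix match for 79.45.39.112:
  /18 79.45.0.0: MATCH
  /10 122.128.0.0: no
  /28 216.192.8.176: no
  /0 0.0.0.0: MATCH
Selected: next-hop 50.195.253.187 via eth0 (matched /18)


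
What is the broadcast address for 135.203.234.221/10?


Network: 135.192.0.0/10
Host bits = 22
Set all host bits to 1:
Broadcast: 135.255.255.255


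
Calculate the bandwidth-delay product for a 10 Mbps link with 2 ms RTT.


BDP = bandwidth * RTT
= 10 Mbps * 2 ms
= 10 * 1e6 * 2 / 1000 bits
= 20000 bits
= 2500 bytes
= 2.4414 KB
BDP = 20000 bits (2500 bytes)


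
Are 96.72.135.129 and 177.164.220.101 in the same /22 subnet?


Mask: 255.255.252.0
96.72.135.129 AND mask = 96.72.132.0
177.164.220.101 AND mask = 177.164.220.0
No, different subnets (96.72.132.0 vs 177.164.220.0)


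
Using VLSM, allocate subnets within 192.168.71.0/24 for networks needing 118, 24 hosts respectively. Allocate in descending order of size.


118 hosts -> /25 (126 usable): 192.168.71.0/25
24 hosts -> /27 (30 usable): 192.168.71.128/27
Allocation: 192.168.71.0/25 (118 hosts, 126 usable); 192.168.71.128/27 (24 hosts, 30 usable)


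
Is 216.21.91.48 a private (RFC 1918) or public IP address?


RFC 1918 private ranges:
  10.0.0.0/8 (10.0.0.0 - 10.255.255.255)
  172.16.0.0/12 (172.16.0.0 - 172.31.255.255)
  192.168.0.0/16 (192.168.0.0 - 192.168.255.255)
Public (not in any RFC 1918 range)


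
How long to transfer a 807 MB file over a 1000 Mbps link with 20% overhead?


Effective throughput = 1000 * (1 - 20/100) = 800 Mbps
File size in Mb = 807 * 8 = 6456 Mb
Time = 6456 / 800
Time = 8.07 seconds


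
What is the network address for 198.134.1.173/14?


IP:   11000110.10000110.00000001.10101101
Mask: 11111111.11111100.00000000.00000000
AND operation:
Net:  11000110.10000100.00000000.00000000
Network: 198.132.0.0/14


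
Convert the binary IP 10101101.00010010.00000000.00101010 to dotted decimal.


10101101 = 173
00010010 = 18
00000000 = 0
00101010 = 42
IP: 173.18.0.42


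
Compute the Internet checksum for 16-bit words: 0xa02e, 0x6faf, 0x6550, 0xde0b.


Sum all words (with carry folding):
+ 0xa02e = 0xa02e
+ 0x6faf = 0x0fde
+ 0x6550 = 0x752e
+ 0xde0b = 0x533a
One's complement: ~0x533a
Checksum = 0xacc5


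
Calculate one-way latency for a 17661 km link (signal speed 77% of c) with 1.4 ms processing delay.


Speed = 0.77 * 3e5 km/s = 231000 km/s
Propagation delay = 17661 / 231000 = 0.0765 s = 76.4545 ms
Processing delay = 1.4 ms
Total one-way latency = 77.8545 ms


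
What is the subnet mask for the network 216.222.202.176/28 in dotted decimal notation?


/28 means 28 network bits, 4 host bits
Binary: 11111111111111111111111111110000
Mask: 255.255.255.240


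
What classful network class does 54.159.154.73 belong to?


First octet: 54
Binary: 00110110
0xxxxxxx -> Class A (1-126)
Class A, default mask 255.0.0.0 (/8)


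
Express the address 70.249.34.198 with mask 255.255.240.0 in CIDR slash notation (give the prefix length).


Binary: 11111111.11111111.11110000.00000000
Count leading 1s
Prefix: /20


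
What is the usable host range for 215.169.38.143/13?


Network: 215.168.0.0
Broadcast: 215.175.255.255
First usable = network + 1
Last usable = broadcast - 1
Range: 215.168.0.1 to 215.175.255.254


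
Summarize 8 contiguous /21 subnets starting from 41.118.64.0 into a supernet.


Original prefix: /21
Number of subnets: 8 = 2^3
New prefix = 21 - 3 = 18
Supernet: 41.118.64.0/18


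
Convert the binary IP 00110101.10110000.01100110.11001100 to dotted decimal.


00110101 = 53
10110000 = 176
01100110 = 102
11001100 = 204
IP: 53.176.102.204


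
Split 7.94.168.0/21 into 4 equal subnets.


New prefix = 21 + 2 = 23
Each subnet has 512 addresses
  7.94.168.0/23
  7.94.170.0/23
  7.94.172.0/23
  7.94.174.0/23
Subnets: 7.94.168.0/23, 7.94.170.0/23, 7.94.172.0/23, 7.94.174.0/23


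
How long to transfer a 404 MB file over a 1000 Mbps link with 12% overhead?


Effective throughput = 1000 * (1 - 12/100) = 880 Mbps
File size in Mb = 404 * 8 = 3232 Mb
Time = 3232 / 880
Time = 3.6727 seconds


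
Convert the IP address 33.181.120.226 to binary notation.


33 = 00100001
181 = 10110101
120 = 01111000
226 = 11100010
Binary: 00100001.10110101.01111000.11100010


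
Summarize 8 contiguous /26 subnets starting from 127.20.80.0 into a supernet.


Original prefix: /26
Number of subnets: 8 = 2^3
New prefix = 26 - 3 = 23
Supernet: 127.20.80.0/23


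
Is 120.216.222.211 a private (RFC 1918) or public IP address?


RFC 1918 private ranges:
  10.0.0.0/8 (10.0.0.0 - 10.255.255.255)
  172.16.0.0/12 (172.16.0.0 - 172.31.255.255)
  192.168.0.0/16 (192.168.0.0 - 192.168.255.255)
Public (not in any RFC 1918 range)


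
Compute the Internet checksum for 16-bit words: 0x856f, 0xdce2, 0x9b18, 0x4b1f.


Sum all words (with carry folding):
+ 0x856f = 0x856f
+ 0xdce2 = 0x6252
+ 0x9b18 = 0xfd6a
+ 0x4b1f = 0x488a
One's complement: ~0x488a
Checksum = 0xb775


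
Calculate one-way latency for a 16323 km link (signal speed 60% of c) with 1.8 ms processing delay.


Speed = 0.6 * 3e5 km/s = 180000 km/s
Propagation delay = 16323 / 180000 = 0.0907 s = 90.6833 ms
Processing delay = 1.8 ms
Total one-way latency = 92.4833 ms


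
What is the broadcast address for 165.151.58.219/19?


Network: 165.151.32.0/19
Host bits = 13
Set all host bits to 1:
Broadcast: 165.151.63.255


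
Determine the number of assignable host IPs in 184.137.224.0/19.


Host bits = 32 - 19 = 13
Total addresses = 2^13 = 8192
Usable = total - 2 (network and broadcast)
Usable hosts: 8190


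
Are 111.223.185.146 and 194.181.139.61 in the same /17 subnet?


Mask: 255.255.128.0
111.223.185.146 AND mask = 111.223.128.0
194.181.139.61 AND mask = 194.181.128.0
No, different subnets (111.223.128.0 vs 194.181.128.0)


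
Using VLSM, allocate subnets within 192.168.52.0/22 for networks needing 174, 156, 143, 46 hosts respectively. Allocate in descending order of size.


174 hosts -> /24 (254 usable): 192.168.52.0/24
156 hosts -> /24 (254 usable): 192.168.53.0/24
143 hosts -> /24 (254 usable): 192.168.54.0/24
46 hosts -> /26 (62 usable): 192.168.55.0/26
Allocation: 192.168.52.0/24 (174 hosts, 254 usable); 192.168.53.0/24 (156 hosts, 254 usable); 192.168.54.0/24 (143 hosts, 254 usable); 192.168.55.0/26 (46 hosts, 62 usable)
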